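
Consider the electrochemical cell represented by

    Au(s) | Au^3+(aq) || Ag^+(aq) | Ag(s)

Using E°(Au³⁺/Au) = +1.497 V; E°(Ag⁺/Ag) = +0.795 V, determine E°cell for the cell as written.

By convention the left-hand electrode in cell notation is the anode (oxidation) and the right-hand electrode is the cathode (reduction).
E°cell = E°(right) − E°(left) = +0.795 − (+1.497) = −0.702 V.
The negative sign shows that, as written, the cell would require an external voltage to drive the reaction.

−0.702 V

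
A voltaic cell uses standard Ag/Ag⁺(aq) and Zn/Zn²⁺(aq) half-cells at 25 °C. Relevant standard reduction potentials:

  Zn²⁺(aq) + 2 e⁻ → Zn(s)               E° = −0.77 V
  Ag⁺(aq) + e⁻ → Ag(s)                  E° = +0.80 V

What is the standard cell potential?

The Ag⁺/Ag couple has the higher E°, so Ag ion is reduced (cathode) and Zn is oxidized (anode).
E°cell = E°(cathode) − E°(anode) = +0.80 − (−0.77) = +1.57 V.

+1.57 V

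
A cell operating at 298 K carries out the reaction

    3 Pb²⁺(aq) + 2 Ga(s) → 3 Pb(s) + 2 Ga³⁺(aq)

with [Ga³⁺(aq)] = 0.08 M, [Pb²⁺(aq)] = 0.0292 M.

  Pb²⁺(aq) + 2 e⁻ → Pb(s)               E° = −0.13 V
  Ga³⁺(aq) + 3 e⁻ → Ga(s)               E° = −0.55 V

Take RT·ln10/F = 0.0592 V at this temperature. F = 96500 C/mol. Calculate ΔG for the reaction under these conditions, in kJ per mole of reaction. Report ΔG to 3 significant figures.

−229 kJ/mol

With Pb²⁺/Pb reduced at the cathode, E°cell = −0.13 − (−0.55) = +0.42 V and n = 6.
Here Q = [Ga³⁺(aq)]^2 / [Pb²⁺(aq)]^3 = 257 (log Q = 2.410), giving E = +0.42 − (0.0592/6)·(2.410) = +0.3962 V.
ΔG = −nFE = −(6)(96500)(+0.3962) J/mol = −229 kJ/mol.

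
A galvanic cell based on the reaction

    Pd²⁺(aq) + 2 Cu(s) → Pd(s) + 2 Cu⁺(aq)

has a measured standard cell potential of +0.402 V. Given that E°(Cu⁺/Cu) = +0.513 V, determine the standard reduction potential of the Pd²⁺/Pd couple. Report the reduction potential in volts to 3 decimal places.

+0.915 V

In the reaction as written the Pd²⁺/Pd couple is reduced (cathode) and Cu⁺/Cu is oxidized (anode), so E°cell = E°(Pd²⁺/Pd) − E°(Cu⁺/Cu).
E°(Pd²⁺/Pd) = E°cell + E°(anode) = +0.402 + (+0.513) = +0.915 V.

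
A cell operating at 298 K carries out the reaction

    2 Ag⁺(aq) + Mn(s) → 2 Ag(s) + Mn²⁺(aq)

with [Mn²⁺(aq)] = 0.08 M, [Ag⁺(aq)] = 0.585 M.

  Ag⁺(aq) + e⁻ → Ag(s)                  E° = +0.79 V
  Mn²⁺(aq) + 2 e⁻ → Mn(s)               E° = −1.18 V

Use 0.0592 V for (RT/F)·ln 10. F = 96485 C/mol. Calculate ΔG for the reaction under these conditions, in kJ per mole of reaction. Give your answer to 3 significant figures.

−384 kJ/mol

With Ag⁺/Ag reduced at the cathode, E°cell = +0.79 − (−1.18) = +1.97 V and n = 2.
The reaction quotient is [Mn²⁺(aq)] / [Ag⁺(aq)]^2 = 0.234; by Nernst, E = +1.97 − (0.0592/2)(−0.631) = +1.9887 V.
ΔG = −nFE = −(2)(96485)(+1.9887) J/mol = −384 kJ/mol.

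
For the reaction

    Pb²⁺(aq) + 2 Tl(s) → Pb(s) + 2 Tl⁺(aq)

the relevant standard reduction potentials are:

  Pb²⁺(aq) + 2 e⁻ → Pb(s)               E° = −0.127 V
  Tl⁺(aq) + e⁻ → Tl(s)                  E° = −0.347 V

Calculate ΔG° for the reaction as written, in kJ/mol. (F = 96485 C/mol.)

−42.5 kJ/mol

In the reaction as written Pb²⁺(aq) is reduced, so the Pb²⁺/Pb couple is the cathode and Tl⁺/Tl is the anode.
E°cell = −0.127 − (−0.347) = +0.220 V; balancing electrons gives n = 2.
ΔG° = −nFE°cell = −(2)(96485)(+0.220) J/mol = −42.5 kJ/mol.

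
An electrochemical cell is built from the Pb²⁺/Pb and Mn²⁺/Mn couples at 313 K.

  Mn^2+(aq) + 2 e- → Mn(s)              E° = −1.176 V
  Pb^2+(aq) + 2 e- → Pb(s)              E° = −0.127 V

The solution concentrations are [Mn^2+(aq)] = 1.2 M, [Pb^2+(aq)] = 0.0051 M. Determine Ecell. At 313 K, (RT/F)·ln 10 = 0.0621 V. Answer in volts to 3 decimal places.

+0.975 V

Since E°(Pb²⁺/Pb) > E°(Mn²⁺/Mn), Pb²⁺/Pb serves as the cathode.
E°cell = E°cat − E°an = −0.127 − (−1.176) = +1.049 V; n = 2.
Balancing gives Pb^2+(aq) + Mn(s) → Pb(s) + Mn^2+(aq); hence Q = [Mn^2+(aq)] / [Pb^2+(aq)] = 235 (log Q = 2.372).
E = E° − (0.0621/n)·log Q = +1.049 − (0.0621/2)(2.372) = +0.975 V.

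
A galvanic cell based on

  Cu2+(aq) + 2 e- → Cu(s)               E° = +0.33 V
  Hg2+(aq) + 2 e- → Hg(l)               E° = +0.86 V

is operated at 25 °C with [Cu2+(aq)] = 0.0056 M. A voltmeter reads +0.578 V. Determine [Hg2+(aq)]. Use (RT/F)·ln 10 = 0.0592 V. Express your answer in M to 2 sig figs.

Hg²⁺/Hg is the cathode (higher E°); E°cell = +0.86 − (+0.33) = +0.53 V with n = 2.
From the Nernst equation, log Q = n(E° − E)/0.0592 = 2·(+0.53 − (+0.578))/0.0592 = −1.622.
For Hg2+(aq) + Cu(s) → Hg(l) + Cu2+(aq), the reaction quotient is Q = [Cu2+(aq)] / [Hg2+(aq)].
Solving for the unknown gives log [Hg2+(aq)] = −0.630, so [Hg2+(aq)] ≈ 0.23 M.

0.23 M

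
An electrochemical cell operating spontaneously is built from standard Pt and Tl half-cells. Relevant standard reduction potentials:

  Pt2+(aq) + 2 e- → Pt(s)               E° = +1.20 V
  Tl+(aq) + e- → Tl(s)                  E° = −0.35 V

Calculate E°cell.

Of the two couples in this cell, the one with the more positive reduction potential is reduced at the cathode: here that is Pt²⁺/Pt (+1.20 V); Tl⁺/Tl (−0.35 V) is the anode.
E°cell = E°(cathode) − E°(anode) = +1.20 − (−0.35) = +1.55 V.

+1.55 V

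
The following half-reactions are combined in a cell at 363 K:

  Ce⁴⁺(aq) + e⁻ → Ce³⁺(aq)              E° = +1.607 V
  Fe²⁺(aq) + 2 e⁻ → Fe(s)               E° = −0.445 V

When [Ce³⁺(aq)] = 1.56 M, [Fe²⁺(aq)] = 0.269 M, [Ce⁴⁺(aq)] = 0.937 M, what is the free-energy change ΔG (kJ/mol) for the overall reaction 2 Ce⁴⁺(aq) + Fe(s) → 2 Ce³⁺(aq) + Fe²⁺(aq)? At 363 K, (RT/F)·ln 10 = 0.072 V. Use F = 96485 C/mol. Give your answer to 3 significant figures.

−397 kJ/mol

E°cell = +1.607 − (−0.445) = +2.052 V; the balanced reaction transfers n = 2 electrons.
The reaction quotient is ([Ce³⁺(aq)]^2·[Fe²⁺(aq)]) / [Ce⁴⁺(aq)]^2 = 0.746; by Nernst, E = +2.052 − (0.072/2)(−0.127) = +2.0566 V.
Then ΔG = −nFE = −2 × 96485 × +2.0566 J/mol = −397 kJ/mol.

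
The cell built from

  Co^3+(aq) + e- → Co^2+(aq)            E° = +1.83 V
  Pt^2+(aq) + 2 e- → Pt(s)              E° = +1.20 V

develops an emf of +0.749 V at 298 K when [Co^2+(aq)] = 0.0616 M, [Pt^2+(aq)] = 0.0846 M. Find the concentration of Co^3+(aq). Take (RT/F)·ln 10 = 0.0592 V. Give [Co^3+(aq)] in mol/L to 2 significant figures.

1.8 M

With Co³⁺/Co²⁺ at the cathode and Pt²⁺/Pt at the anode, E°cell = +1.83 − (+1.20) = +0.63 V (n = 2).
Rearranging E = E° − (0.0592/n)·log Q gives log Q = 2(+0.63 − (+0.749))/0.0592 = −4.020.
For 2 Co^3+(aq) + Pt(s) → 2 Co^2+(aq) + Pt^2+(aq), the reaction quotient is Q = ([Co^2+(aq)]^2·[Pt^2+(aq)]) / [Co^3+(aq)]^2.
Solving for the unknown gives log [Co^3+(aq)] = 0.263, so [Co^3+(aq)] ≈ 1.8 M.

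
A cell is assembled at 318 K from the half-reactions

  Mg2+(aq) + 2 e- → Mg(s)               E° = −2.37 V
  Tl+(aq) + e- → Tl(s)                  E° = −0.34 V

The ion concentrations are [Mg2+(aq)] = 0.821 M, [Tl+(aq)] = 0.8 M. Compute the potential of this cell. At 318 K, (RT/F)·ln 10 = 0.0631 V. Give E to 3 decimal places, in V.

+2.027 V

The Tl⁺/Tl couple has the more positive E°, so it is the cathode; Mg²⁺/Mg is the anode.
E°cell = −0.34 − (−2.37) = +2.03 V, with n = 2 electrons transferred.
The balanced reaction is 2 Tl+(aq) + Mg(s) → 2 Tl(s) + Mg2+(aq), so Q = [Mg2+(aq)] / [Tl+(aq)]^2 = 1.28 and log Q = 0.108.
By the Nernst equation, E = +2.03 − (0.0631/2)·(0.108) = +2.027 V.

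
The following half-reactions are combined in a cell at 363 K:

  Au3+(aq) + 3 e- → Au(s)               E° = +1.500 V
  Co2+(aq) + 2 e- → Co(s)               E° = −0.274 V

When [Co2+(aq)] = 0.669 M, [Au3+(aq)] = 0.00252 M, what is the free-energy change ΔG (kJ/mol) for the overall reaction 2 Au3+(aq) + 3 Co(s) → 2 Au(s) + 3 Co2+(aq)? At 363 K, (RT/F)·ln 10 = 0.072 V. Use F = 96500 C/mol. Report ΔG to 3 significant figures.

E°cell = +1.500 − (−0.274) = +1.774 V; the balanced reaction transfers n = 6 electrons.
Q = [Co2+(aq)]^3 / [Au3+(aq)]^2 = 4.71×10^4, so log Q = 4.673 and E = +1.774 − (0.072/6)(4.673) = +1.7179 V.
Then ΔG = −nFE = −6 × 96500 × +1.7179 J/mol = −995 kJ/mol.

−995 kJ/mol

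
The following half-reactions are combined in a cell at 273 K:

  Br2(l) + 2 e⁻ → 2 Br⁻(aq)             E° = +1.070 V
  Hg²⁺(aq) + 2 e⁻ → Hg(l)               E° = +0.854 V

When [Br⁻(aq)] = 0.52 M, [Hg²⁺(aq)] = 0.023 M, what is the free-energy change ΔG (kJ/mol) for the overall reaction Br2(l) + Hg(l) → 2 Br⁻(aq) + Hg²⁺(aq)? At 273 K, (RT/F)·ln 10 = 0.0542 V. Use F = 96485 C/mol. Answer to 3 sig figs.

−53.2 kJ/mol

The standard cell potential is +1.070 − (+0.854) = +0.216 V, with n = 2 electrons in the balanced equation.
The reaction quotient is [Br⁻(aq)]^2·[Hg²⁺(aq)] = 0.00622; by Nernst, E = +0.216 − (0.0542/2)(−2.206) = +0.2758 V.
Then ΔG = −nFE = −2 × 96485 × +0.2758 J/mol = −53.2 kJ/mol.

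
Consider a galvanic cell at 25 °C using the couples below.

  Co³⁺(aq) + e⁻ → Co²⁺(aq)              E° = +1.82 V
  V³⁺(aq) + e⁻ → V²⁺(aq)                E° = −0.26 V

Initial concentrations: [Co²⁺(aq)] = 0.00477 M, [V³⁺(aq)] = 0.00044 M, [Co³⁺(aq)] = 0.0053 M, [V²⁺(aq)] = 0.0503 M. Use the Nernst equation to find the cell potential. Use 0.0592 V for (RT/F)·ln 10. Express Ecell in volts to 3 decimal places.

+2.205 V

Co³⁺/Co²⁺ is reduced (cathode, E° = +1.82 V) and V³⁺/V²⁺ is oxidized (anode).
E°cell = +1.82 − (−0.26) = +2.08 V, with n = 1 electron transferred.
For the overall reaction Co³⁺(aq) + V²⁺(aq) → Co²⁺(aq) + V³⁺(aq), Q = ([Co²⁺(aq)]·[V³⁺(aq)]) / ([Co³⁺(aq)]·[V²⁺(aq)]) = 0.00787, giving log Q = −2.104.
By the Nernst equation, E = +2.08 − (0.0592/1)·(−2.104) = +2.205 V.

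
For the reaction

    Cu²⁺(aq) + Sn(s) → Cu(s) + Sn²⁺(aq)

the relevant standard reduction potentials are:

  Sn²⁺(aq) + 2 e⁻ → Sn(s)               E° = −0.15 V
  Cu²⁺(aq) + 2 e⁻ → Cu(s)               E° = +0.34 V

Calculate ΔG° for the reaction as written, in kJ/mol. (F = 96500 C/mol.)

In the reaction as written Cu²⁺(aq) is reduced, so the Cu²⁺/Cu couple is the cathode and Sn²⁺/Sn is the anode.
E°cell = +0.34 − (−0.15) = +0.49 V; balancing electrons gives n = 2.
ΔG° = −nFE°cell = −(2)(96500)(+0.49) J/mol = −94.6 kJ/mol.

−94.6 kJ/mol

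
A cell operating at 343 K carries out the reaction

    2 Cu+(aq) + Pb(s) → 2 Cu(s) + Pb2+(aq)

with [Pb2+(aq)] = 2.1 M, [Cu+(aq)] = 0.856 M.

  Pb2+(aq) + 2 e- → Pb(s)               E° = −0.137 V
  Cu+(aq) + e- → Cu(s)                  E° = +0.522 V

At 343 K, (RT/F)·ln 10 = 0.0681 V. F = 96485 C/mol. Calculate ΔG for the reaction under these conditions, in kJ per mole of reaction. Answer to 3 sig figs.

The standard cell potential is +0.522 − (−0.137) = +0.659 V, with n = 2 electrons in the balanced equation.
Here Q = [Pb2+(aq)] / [Cu+(aq)]^2 = 2.87 (log Q = 0.457), giving E = +0.659 − (0.0681/2)·(0.457) = +0.6434 V.
ΔG = −nFE = −(2)(96485)(+0.6434) J/mol = −124 kJ/mol.

−124 kJ/mol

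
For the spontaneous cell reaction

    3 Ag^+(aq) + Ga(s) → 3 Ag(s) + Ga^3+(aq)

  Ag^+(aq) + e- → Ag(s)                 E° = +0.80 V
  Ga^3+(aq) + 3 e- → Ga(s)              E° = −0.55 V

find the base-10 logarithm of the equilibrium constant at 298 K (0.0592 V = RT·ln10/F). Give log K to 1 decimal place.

log K = 68.4

The Ag⁺/Ag couple is reduced (cathode); E°cell = +0.80 − (−0.55) = +1.35 V with n = 3.
At equilibrium E = 0, so log K = nE°cell / 0.0592 = (3)(+1.35) / 0.0592 = 68.4.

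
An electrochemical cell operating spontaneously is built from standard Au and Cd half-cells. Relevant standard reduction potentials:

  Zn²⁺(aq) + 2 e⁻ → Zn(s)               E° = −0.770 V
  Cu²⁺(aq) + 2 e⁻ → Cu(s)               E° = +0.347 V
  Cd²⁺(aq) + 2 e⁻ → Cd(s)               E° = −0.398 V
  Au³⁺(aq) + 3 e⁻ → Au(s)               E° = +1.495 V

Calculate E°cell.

The Au³⁺/Au couple has the higher E°, so Au ion is reduced (cathode) and Cd is oxidized (anode).
E°cell = E°(cathode) − E°(anode) = +1.495 − (−0.398) = +1.893 V.

+1.893 V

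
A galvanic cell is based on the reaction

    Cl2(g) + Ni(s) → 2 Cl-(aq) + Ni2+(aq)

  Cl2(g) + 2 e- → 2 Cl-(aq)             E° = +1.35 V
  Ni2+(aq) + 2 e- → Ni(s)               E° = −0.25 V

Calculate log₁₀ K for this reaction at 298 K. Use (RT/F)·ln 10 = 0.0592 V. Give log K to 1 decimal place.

log K = 54.1

The Cl₂/Cl⁻ couple is reduced (cathode); E°cell = +1.35 − (−0.25) = +1.60 V with n = 2.
At equilibrium E = 0, so log K = nE°cell / 0.0592 = (2)(+1.60) / 0.0592 = 54.1.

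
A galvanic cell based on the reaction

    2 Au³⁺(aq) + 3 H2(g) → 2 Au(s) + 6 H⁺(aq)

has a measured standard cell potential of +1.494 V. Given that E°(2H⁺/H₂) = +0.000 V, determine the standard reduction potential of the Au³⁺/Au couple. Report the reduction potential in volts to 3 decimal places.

+1.494 V

In the reaction as written the Au³⁺/Au couple is reduced (cathode) and 2H⁺/H₂ is oxidized (anode), so E°cell = E°(Au³⁺/Au) − E°(2H⁺/H₂).
E°(Au³⁺/Au) = E°cell + E°(anode) = +1.494 + (+0.000) = +1.494 V.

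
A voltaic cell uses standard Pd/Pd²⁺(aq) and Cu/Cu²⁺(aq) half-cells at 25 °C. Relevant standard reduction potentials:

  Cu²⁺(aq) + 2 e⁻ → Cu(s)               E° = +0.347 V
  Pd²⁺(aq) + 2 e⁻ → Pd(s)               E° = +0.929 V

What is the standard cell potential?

The Pd²⁺/Pd couple has the higher E°, so Pd ion is reduced (cathode) and Cu is oxidized (anode).
E°cell = E°(cathode) − E°(anode) = +0.929 − (+0.347) = +0.582 V.

+0.582 V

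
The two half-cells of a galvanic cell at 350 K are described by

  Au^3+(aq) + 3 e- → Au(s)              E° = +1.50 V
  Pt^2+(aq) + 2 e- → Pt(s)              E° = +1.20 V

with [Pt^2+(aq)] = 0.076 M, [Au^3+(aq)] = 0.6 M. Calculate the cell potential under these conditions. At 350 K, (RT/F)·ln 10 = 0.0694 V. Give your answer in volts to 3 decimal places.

Au³⁺/Au is reduced (cathode, E° = +1.50 V) and Pt²⁺/Pt is oxidized (anode).
The standard potential is +1.50 − (+1.20) = +0.30 V and the balanced reaction transfers n = 6 electrons.
The balanced reaction is 2 Au^3+(aq) + 3 Pt(s) → 2 Au(s) + 3 Pt^2+(aq), so Q = [Pt^2+(aq)]^3 / [Au^3+(aq)]^2 = 0.00122 and log Q = −2.914.
E = E° − (0.0694/n)·log Q = +0.30 − (0.0694/6)(−2.914) = +0.334 V.

+0.334 V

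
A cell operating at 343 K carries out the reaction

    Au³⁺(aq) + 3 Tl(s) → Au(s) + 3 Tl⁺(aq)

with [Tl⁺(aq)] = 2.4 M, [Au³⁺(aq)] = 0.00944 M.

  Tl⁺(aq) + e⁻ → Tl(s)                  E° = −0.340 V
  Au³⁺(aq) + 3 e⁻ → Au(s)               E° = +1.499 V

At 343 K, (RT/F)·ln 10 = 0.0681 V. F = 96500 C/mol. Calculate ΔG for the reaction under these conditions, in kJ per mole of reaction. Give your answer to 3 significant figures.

E°cell = +1.499 − (−0.340) = +1.839 V; the balanced reaction transfers n = 3 electrons.
Here Q = [Tl⁺(aq)]^3 / [Au³⁺(aq)] = 1.46×10^3 (log Q = 3.166), giving E = +1.839 − (0.0681/3)·(3.166) = +1.7671 V.
ΔG = −nFE = −(3)(96500)(+1.7671) J/mol = −512 kJ/mol.

−512 kJ/mol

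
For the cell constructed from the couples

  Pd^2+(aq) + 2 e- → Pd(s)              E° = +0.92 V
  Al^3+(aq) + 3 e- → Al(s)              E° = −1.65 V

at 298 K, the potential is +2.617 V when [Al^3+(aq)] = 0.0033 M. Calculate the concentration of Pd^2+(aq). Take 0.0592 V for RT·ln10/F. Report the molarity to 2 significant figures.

0.86 M

With Pd²⁺/Pd at the cathode and Al³⁺/Al at the anode, E°cell = +0.92 − (−1.65) = +2.57 V (n = 6).
From the Nernst equation, log Q = n(E° − E)/0.0592 = 6·(+2.57 − (+2.617))/0.0592 = −4.764.
For 3 Pd^2+(aq) + 2 Al(s) → 3 Pd(s) + 2 Al^3+(aq), the reaction quotient is Q = [Al^3+(aq)]^2 / [Pd^2+(aq)]^3.
Isolating [Pd^2+(aq)] in Q = 10^{−4.764} yields log [Pd^2+(aq)] = −0.066, i.e. 0.86 M.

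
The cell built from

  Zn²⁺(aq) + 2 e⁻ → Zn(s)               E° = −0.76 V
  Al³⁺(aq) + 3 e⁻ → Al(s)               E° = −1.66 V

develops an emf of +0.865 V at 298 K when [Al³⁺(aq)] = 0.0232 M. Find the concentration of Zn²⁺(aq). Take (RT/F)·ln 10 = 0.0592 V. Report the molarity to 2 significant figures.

With Zn²⁺/Zn at the cathode and Al³⁺/Al at the anode, E°cell = −0.76 − (−1.66) = +0.90 V (n = 6).
From the Nernst equation, log Q = n(E° − E)/0.0592 = 6·(+0.90 − (+0.865))/0.0592 = 3.547.
The balanced reaction is 3 Zn²⁺(aq) + 2 Al(s) → 3 Zn(s) + 2 Al³⁺(aq), so Q = [Al³⁺(aq)]^2 / [Zn²⁺(aq)]^3.
Solving for the unknown gives log [Zn²⁺(aq)] = −2.272, so [Zn²⁺(aq)] ≈ 0.0053 M.

0.0053 M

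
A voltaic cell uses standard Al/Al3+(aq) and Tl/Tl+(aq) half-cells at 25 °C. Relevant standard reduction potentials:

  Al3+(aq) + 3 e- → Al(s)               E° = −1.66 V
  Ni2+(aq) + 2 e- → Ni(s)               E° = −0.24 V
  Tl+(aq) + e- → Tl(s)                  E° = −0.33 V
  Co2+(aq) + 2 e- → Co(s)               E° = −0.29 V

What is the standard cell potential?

+1.33 V

The Tl⁺/Tl couple has the higher E°, so Tl ion is reduced (cathode) and Al is oxidized (anode).
E°cell = E°(cathode) − E°(anode) = −0.33 − (−1.66) = +1.33 V.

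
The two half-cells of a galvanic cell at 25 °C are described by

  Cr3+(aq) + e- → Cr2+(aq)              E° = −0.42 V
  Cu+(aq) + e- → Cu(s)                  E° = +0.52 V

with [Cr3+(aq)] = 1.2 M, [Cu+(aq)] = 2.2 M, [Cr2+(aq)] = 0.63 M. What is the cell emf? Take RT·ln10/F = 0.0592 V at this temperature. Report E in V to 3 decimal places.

+0.944 V

The Cu⁺/Cu couple has the more positive E°, so it is the cathode; Cr³⁺/Cr²⁺ is the anode.
E°cell = E°cat − E°an = +0.52 − (−0.42) = +0.94 V; n = 1.
For the overall reaction Cu+(aq) + Cr2+(aq) → Cu(s) + Cr3+(aq), Q = [Cr3+(aq)] / ([Cu+(aq)]·[Cr2+(aq)]) = 0.866, giving log Q = −0.063.
By the Nernst equation, E = +0.94 − (0.0592/1)·(−0.063) = +0.944 V.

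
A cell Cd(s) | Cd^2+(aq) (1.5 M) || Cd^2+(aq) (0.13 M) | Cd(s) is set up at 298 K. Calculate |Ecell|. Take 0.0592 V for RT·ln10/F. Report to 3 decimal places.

0.031 V

For a concentration cell E°cell = 0, since both electrodes use the same couple.
The compartment with the higher Cd^2+(aq) concentration (1.5 M) acts as the cathode; ions are reduced there and produced at the dilute (0.13 M) anode.
With n = 2, Ecell = −(0.0592/2)·log([dilute]/[conc]) = −(0.0592/2)·log(0.13/1.5) = +0.031 V.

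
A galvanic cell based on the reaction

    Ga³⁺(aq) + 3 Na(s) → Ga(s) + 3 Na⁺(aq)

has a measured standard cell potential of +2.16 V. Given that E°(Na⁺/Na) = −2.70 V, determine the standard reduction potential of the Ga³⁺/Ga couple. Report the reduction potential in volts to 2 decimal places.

−0.54 V

In the reaction as written the Ga³⁺/Ga couple is reduced (cathode) and Na⁺/Na is oxidized (anode), so E°cell = E°(Ga³⁺/Ga) − E°(Na⁺/Na).
E°(Ga³⁺/Ga) = E°cell + E°(anode) = +2.16 + (−2.70) = −0.54 V.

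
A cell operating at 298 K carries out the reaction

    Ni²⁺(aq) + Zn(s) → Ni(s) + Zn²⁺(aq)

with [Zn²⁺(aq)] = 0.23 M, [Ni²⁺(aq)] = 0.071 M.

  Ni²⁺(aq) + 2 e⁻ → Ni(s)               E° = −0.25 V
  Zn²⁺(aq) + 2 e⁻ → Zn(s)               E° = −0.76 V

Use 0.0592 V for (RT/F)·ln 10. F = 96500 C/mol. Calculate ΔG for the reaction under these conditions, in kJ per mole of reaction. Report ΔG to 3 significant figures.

The standard cell potential is −0.25 − (−0.76) = +0.51 V, with n = 2 electrons in the balanced equation.
The reaction quotient is [Zn²⁺(aq)] / [Ni²⁺(aq)] = 3.24; by Nernst, E = +0.51 − (0.0592/2)(0.510) = +0.4949 V.
ΔG = −nFE = −(2)(96500)(+0.4949) J/mol = −95.5 kJ/mol.

−95.5 kJ/mol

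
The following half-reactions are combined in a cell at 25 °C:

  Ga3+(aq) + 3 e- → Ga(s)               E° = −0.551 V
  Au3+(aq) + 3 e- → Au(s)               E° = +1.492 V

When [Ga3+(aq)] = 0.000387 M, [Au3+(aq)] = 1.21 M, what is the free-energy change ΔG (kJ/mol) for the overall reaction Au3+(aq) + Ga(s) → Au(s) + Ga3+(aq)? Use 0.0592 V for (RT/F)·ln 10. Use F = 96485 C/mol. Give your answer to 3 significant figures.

With Au³⁺/Au reduced at the cathode, E°cell = +1.492 − (−0.551) = +2.043 V and n = 3.
Q = [Ga3+(aq)] / [Au3+(aq)] = 0.00032, so log Q = −3.495 and E = +2.043 − (0.0592/3)(−3.495) = +2.1120 V.
Finally ΔG = −nFE = −(3)(96485 C/mol)(+2.1120 V) = −611 kJ/mol.

−611 kJ/mol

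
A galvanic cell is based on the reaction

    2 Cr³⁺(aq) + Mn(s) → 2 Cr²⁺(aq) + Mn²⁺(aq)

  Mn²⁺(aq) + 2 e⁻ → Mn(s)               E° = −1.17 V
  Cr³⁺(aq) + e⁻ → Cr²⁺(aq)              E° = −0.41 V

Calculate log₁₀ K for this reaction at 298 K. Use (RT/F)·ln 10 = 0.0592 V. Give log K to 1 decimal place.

The Cr³⁺/Cr²⁺ couple is reduced (cathode); E°cell = −0.41 − (−1.17) = +0.76 V with n = 2.
At equilibrium E = 0, so log K = nE°cell / 0.0592 = (2)(+0.76) / 0.0592 = 25.7.

log K = 25.7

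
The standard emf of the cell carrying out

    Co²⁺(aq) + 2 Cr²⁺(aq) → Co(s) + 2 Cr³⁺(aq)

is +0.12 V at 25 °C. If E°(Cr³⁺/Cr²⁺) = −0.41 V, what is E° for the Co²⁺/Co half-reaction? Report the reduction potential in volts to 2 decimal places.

−0.29 V

In the reaction as written the Co²⁺/Co couple is reduced (cathode) and Cr³⁺/Cr²⁺ is oxidized (anode), so E°cell = E°(Co²⁺/Co) − E°(Cr³⁺/Cr²⁺).
E°(Co²⁺/Co) = E°cell + E°(anode) = +0.12 + (−0.41) = −0.29 V.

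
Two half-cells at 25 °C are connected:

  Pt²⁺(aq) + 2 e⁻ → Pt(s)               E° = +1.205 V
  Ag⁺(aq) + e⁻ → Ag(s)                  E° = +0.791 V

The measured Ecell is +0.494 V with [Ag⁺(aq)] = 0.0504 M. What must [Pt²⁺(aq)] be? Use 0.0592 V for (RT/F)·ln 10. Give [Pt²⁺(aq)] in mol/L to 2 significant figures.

With Pt²⁺/Pt at the cathode and Ag⁺/Ag at the anode, E°cell = +1.205 − (+0.791) = +0.414 V (n = 2).
From the Nernst equation, log Q = n(E° − E)/0.0592 = 2·(+0.414 − (+0.494))/0.0592 = −2.703.
For Pt²⁺(aq) + 2 Ag(s) → Pt(s) + 2 Ag⁺(aq), the reaction quotient is Q = [Ag⁺(aq)]^2 / [Pt²⁺(aq)].
Substituting the known concentrations and solving, log [Pt²⁺(aq)] = 0.108 and [Pt²⁺(aq)] = 1.3 M.

1.3 M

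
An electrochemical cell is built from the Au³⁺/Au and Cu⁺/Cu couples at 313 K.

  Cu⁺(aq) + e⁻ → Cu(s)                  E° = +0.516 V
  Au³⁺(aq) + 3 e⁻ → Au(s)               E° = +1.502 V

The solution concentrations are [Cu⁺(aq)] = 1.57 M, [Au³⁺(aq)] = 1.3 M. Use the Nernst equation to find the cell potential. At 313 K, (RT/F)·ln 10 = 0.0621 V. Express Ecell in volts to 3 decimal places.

+0.976 V

The Au³⁺/Au couple has the more positive E°, so it is the cathode; Cu⁺/Cu is the anode.
E°cell = +1.502 − (+0.516) = +0.986 V, with n = 3 electrons transferred.
Balancing gives Au³⁺(aq) + 3 Cu(s) → Au(s) + 3 Cu⁺(aq); hence Q = [Cu⁺(aq)]^3 / [Au³⁺(aq)] = 2.98 (log Q = 0.474).
By the Nernst equation, E = +0.986 − (0.0621/3)·(0.474) = +0.976 V.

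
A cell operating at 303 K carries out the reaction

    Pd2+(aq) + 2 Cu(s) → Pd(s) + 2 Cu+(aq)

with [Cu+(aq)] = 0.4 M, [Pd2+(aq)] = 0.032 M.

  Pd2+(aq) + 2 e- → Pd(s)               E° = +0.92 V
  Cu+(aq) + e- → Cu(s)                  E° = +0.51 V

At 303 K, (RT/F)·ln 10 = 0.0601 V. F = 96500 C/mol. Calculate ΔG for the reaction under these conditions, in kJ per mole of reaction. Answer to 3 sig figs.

With Pd²⁺/Pd reduced at the cathode, E°cell = +0.92 − (+0.51) = +0.41 V and n = 2.
Q = [Cu+(aq)]^2 / [Pd2+(aq)] = 5, so log Q = 0.699 and E = +0.41 − (0.0601/2)(0.699) = +0.3890 V.
ΔG = −nFE = −(2)(96500)(+0.3890) J/mol = −75.1 kJ/mol.

−75.1 kJ/mol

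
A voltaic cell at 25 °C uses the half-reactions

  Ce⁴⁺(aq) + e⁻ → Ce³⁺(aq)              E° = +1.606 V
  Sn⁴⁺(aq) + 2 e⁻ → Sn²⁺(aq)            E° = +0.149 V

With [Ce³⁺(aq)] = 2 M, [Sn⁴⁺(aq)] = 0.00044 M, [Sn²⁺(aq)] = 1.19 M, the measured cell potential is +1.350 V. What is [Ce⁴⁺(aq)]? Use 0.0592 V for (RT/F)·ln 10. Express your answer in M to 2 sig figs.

0.00060 M

The Ce⁴⁺/Ce³⁺ couple has the larger reduction potential, so it is the cathode: E°cell = +1.606 − (+0.149) = +1.457 V and n = 2.
Rearranging E = E° − (0.0592/n)·log Q gives log Q = 2(+1.457 − (+1.350))/0.0592 = 3.615.
The balanced reaction is 2 Ce⁴⁺(aq) + Sn²⁺(aq) → 2 Ce³⁺(aq) + Sn⁴⁺(aq), so Q = ([Ce³⁺(aq)]^2·[Sn⁴⁺(aq)]) / ([Ce⁴⁺(aq)]^2·[Sn²⁺(aq)]).
Isolating [Ce⁴⁺(aq)] in Q = 10^{3.615} yields log [Ce⁴⁺(aq)] = −3.223, i.e. 0.00060 M.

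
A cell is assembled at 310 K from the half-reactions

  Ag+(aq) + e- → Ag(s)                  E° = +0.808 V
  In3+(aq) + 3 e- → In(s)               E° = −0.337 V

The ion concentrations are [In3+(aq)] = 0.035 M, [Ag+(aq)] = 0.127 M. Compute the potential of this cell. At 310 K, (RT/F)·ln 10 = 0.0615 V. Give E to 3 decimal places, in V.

The Ag⁺/Ag couple has the more positive E°, so it is the cathode; In³⁺/In is the anode.
The standard potential is +0.808 − (−0.337) = +1.145 V and the balanced reaction transfers n = 3 electrons.
The balanced reaction is 3 Ag+(aq) + In(s) → 3 Ag(s) + In3+(aq), so Q = [In3+(aq)] / [Ag+(aq)]^3 = 17.1 and log Q = 1.233.
By the Nernst equation, E = +1.145 − (0.0615/3)·(1.233) = +1.120 V.

+1.120 V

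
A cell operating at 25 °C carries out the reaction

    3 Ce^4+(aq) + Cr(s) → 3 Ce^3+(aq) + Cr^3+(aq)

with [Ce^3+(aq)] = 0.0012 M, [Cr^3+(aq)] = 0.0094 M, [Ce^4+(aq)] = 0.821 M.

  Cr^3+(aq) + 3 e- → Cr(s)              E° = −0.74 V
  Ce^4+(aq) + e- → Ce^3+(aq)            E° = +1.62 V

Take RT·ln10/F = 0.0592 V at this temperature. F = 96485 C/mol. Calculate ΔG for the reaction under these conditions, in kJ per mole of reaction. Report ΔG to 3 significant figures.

−743 kJ/mol

E°cell = +1.62 − (−0.74) = +2.36 V; the balanced reaction transfers n = 3 electrons.
The reaction quotient is ([Ce^3+(aq)]^3·[Cr^3+(aq)]) / [Ce^4+(aq)]^3 = 2.94×10^−11; by Nernst, E = +2.36 − (0.0592/3)(−10.532) = +2.5678 V.
Then ΔG = −nFE = −3 × 96485 × +2.5678 J/mol = −743 kJ/mol.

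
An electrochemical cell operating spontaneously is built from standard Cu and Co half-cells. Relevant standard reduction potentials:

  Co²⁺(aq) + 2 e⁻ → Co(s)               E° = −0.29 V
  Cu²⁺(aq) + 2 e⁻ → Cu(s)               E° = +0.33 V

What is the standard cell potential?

+0.62 V

Of the two couples in this cell, the one with the more positive reduction potential is reduced at the cathode: here that is Cu²⁺/Cu (+0.33 V); Co²⁺/Co (−0.29 V) is the anode.
E°cell = E°(cathode) − E°(anode) = +0.33 − (−0.29) = +0.62 V.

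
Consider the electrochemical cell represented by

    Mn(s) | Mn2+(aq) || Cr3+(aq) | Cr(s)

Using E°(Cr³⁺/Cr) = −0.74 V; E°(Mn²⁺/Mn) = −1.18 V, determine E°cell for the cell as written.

By convention the left-hand electrode in cell notation is the anode (oxidation) and the right-hand electrode is the cathode (reduction).
E°cell = E°(right) − E°(left) = −0.74 − (−1.18) = +0.44 V.

+0.44 V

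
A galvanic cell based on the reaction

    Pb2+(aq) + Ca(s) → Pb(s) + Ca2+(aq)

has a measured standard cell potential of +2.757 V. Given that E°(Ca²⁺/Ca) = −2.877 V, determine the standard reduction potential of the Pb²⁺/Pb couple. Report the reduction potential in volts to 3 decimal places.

In the reaction as written the Pb²⁺/Pb couple is reduced (cathode) and Ca²⁺/Ca is oxidized (anode), so E°cell = E°(Pb²⁺/Pb) − E°(Ca²⁺/Ca).
E°(Pb²⁺/Pb) = E°cell + E°(anode) = +2.757 + (−2.877) = −0.120 V.

−0.120 V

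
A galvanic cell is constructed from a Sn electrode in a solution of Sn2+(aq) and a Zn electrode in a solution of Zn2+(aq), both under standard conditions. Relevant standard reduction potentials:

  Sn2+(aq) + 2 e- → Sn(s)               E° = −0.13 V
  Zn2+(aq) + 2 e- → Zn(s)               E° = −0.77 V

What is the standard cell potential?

Of the two couples in this cell, the one with the more positive reduction potential is reduced at the cathode: here that is Sn²⁺/Sn (−0.13 V); Zn²⁺/Zn (−0.77 V) is the anode.
E°cell = E°(cathode) − E°(anode) = −0.13 − (−0.77) = +0.64 V.

+0.64 V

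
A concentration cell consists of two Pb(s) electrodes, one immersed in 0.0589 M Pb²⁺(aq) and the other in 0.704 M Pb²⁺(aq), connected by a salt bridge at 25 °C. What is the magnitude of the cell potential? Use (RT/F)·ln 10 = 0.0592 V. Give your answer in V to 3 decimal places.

0.032 V

For a concentration cell E°cell = 0, since both electrodes use the same couple.
The compartment with the higher Pb²⁺(aq) concentration (0.704 M) acts as the cathode; ions are reduced there and produced at the dilute (0.0589 M) anode.
With n = 2, Ecell = −(0.0592/2)·log([dilute]/[conc]) = −(0.0592/2)·log(0.0589/0.704) = +0.032 V.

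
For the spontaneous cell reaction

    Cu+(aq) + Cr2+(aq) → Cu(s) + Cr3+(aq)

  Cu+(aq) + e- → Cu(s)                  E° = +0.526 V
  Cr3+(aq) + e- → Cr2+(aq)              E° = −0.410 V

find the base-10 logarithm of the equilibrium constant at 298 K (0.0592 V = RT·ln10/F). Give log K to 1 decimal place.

log K = 15.8

The Cu⁺/Cu couple is reduced (cathode); E°cell = +0.526 − (−0.410) = +0.936 V with n = 1.
At equilibrium E = 0, so log K = nE°cell / 0.0592 = (1)(+0.936) / 0.0592 = 15.8.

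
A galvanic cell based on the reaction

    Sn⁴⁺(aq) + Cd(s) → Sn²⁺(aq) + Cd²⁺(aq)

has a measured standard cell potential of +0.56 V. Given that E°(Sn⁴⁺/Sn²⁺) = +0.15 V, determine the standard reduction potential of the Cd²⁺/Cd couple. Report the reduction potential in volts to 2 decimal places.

In the reaction as written the Sn⁴⁺/Sn²⁺ couple is reduced (cathode) and Cd²⁺/Cd is oxidized (anode), so E°cell = E°(Sn⁴⁺/Sn²⁺) − E°(Cd²⁺/Cd).
E°(Cd²⁺/Cd) = E°(cathode) − E°cell = +0.15 − (+0.56) = −0.41 V.

−0.41 V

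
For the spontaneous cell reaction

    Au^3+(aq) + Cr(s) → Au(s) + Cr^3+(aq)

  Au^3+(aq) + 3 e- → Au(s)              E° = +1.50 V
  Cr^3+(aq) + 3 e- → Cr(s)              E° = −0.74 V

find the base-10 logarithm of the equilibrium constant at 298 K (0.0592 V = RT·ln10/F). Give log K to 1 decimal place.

log K = 113.5

The Au³⁺/Au couple is reduced (cathode); E°cell = +1.50 − (−0.74) = +2.24 V with n = 3.
At equilibrium E = 0, so log K = nE°cell / 0.0592 = (3)(+2.24) / 0.0592 = 113.5.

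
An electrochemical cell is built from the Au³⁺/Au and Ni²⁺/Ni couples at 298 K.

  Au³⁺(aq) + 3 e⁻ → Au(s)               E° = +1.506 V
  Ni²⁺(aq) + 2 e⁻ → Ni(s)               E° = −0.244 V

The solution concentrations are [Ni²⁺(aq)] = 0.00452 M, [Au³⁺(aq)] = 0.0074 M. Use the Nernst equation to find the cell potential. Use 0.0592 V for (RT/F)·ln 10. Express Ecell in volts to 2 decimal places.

The Au³⁺/Au couple has the more positive E°, so it is the cathode; Ni²⁺/Ni is the anode.
E°cell = +1.506 − (−0.244) = +1.750 V, with n = 6 electrons transferred.
Balancing gives 2 Au³⁺(aq) + 3 Ni(s) → 2 Au(s) + 3 Ni²⁺(aq); hence Q = [Ni²⁺(aq)]^3 / [Au³⁺(aq)]^2 = 0.00169 (log Q = −2.773).
E = E° − (0.0592/n)·log Q = +1.750 − (0.0592/6)(−2.773) = +1.78 V.

+1.78 V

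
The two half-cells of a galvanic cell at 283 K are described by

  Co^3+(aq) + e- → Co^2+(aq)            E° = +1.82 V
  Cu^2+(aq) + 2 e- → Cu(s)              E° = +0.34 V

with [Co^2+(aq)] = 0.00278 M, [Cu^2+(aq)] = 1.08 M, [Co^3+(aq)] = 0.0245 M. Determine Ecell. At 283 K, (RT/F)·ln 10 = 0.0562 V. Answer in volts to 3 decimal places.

Since E°(Co³⁺/Co²⁺) > E°(Cu²⁺/Cu), Co³⁺/Co²⁺ serves as the cathode.
The standard potential is +1.82 − (+0.34) = +1.48 V and the balanced reaction transfers n = 2 electrons.
For the overall reaction 2 Co^3+(aq) + Cu(s) → 2 Co^2+(aq) + Cu^2+(aq), Q = ([Co^2+(aq)]^2·[Cu^2+(aq)]) / [Co^3+(aq)]^2 = 0.0139, giving log Q = −1.857.
E = E° − (0.0562/n)·log Q = +1.48 − (0.0562/2)(−1.857) = +1.532 V.

+1.532 V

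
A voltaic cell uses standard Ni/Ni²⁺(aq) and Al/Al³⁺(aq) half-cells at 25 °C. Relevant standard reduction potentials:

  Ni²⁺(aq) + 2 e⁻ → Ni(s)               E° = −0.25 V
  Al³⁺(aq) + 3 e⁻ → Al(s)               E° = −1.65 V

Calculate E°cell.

+1.40 V

Of the two couples in this cell, the one with the more positive reduction potential is reduced at the cathode: here that is Ni²⁺/Ni (−0.25 V); Al³⁺/Al (−1.65 V) is the anode.
E°cell = E°(cathode) − E°(anode) = −0.25 − (−1.65) = +1.40 V.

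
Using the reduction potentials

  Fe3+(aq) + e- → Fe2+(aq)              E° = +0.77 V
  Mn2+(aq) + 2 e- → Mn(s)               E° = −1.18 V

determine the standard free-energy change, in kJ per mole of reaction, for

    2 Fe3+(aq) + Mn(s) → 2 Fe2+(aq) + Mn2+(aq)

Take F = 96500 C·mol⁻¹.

In the reaction as written Fe3+(aq) is reduced, so the Fe³⁺/Fe²⁺ couple is the cathode and Mn²⁺/Mn is the anode.
E°cell = +0.77 − (−1.18) = +1.95 V; balancing electrons gives n = 2.
ΔG° = −nFE°cell = −(2)(96500)(+1.95) J/mol = −376 kJ/mol.

−376 kJ/mol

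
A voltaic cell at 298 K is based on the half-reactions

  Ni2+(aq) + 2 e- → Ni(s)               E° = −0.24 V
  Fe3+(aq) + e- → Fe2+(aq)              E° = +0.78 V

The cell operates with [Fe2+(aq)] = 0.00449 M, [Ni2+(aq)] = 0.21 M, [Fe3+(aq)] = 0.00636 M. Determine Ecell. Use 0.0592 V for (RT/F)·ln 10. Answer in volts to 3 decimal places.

+1.049 V

Fe³⁺/Fe²⁺ is reduced (cathode, E° = +0.78 V) and Ni²⁺/Ni is oxidized (anode).
The standard potential is +0.78 − (−0.24) = +1.02 V and the balanced reaction transfers n = 2 electrons.
For the overall reaction 2 Fe3+(aq) + Ni(s) → 2 Fe2+(aq) + Ni2+(aq), Q = ([Fe2+(aq)]^2·[Ni2+(aq)]) / [Fe3+(aq)]^2 = 0.105, giving log Q = −0.980.
E = E° − (0.0592/n)·log Q = +1.02 − (0.0592/2)(−0.980) = +1.049 V.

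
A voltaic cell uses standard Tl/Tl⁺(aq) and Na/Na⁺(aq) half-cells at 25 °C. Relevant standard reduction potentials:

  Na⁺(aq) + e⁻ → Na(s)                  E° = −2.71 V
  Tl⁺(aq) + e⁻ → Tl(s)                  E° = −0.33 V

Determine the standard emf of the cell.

Of the two couples in this cell, the one with the more positive reduction potential is reduced at the cathode: here that is Tl⁺/Tl (−0.33 V); Na⁺/Na (−2.71 V) is the anode.
E°cell = E°(cathode) − E°(anode) = −0.33 − (−2.71) = +2.38 V.

+2.38 V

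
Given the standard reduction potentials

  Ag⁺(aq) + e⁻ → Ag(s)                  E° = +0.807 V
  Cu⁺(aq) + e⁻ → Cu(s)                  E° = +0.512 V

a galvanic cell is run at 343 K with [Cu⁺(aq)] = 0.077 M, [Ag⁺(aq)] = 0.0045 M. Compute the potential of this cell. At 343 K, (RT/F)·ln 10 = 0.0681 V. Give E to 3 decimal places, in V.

Since E°(Ag⁺/Ag) > E°(Cu⁺/Cu), Ag⁺/Ag serves as the cathode.
E°cell = E°cat − E°an = +0.807 − (+0.512) = +0.295 V; n = 1.
For the overall reaction Ag⁺(aq) + Cu(s) → Ag(s) + Cu⁺(aq), Q = [Cu⁺(aq)] / [Ag⁺(aq)] = 17.1, giving log Q = 1.233.
Applying E = E° − (RT ln10/nF)·log Q gives +0.295 − (0.0681/1)(1.233) = +0.211 V.

+0.211 V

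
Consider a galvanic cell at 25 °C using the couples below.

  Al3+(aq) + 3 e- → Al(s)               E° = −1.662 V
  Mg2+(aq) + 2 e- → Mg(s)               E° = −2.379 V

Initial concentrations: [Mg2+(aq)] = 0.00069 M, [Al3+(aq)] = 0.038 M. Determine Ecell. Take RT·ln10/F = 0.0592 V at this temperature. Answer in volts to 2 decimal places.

+0.78 V

Al³⁺/Al is reduced (cathode, E° = −1.662 V) and Mg²⁺/Mg is oxidized (anode).
E°cell = E°cat − E°an = −1.662 − (−2.379) = +0.717 V; n = 6.
The balanced reaction is 2 Al3+(aq) + 3 Mg(s) → 2 Al(s) + 3 Mg2+(aq), so Q = [Mg2+(aq)]^3 / [Al3+(aq)]^2 = 2.27×10^−7 and log Q = −6.643.
By the Nernst equation, E = +0.717 − (0.0592/6)·(−6.643) = +0.78 V.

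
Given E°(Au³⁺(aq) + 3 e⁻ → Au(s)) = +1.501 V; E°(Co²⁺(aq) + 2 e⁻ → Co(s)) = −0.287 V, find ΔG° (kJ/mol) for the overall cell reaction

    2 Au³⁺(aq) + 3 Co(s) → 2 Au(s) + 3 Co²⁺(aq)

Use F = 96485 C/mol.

In the reaction as written Au³⁺(aq) is reduced, so the Au³⁺/Au couple is the cathode and Co²⁺/Co is the anode.
E°cell = +1.501 − (−0.287) = +1.788 V; balancing electrons gives n = 6.
ΔG° = −nFE°cell = −(6)(96485)(+1.788) J/mol = −1035 kJ/mol.

−1035 kJ/mol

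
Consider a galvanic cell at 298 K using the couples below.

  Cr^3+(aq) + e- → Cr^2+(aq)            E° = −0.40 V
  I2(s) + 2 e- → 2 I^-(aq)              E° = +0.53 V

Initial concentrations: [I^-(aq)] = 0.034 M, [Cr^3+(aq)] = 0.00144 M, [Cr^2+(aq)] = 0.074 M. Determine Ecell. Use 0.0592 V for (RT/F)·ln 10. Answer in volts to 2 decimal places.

The I₂/I⁻ couple has the more positive E°, so it is the cathode; Cr³⁺/Cr²⁺ is the anode.
The standard potential is +0.53 − (−0.40) = +0.93 V and the balanced reaction transfers n = 2 electrons.
The balanced reaction is I2(s) + 2 Cr^2+(aq) → 2 I^-(aq) + 2 Cr^3+(aq), so Q = ([I^-(aq)]^2·[Cr^3+(aq)]^2) / [Cr^2+(aq)]^2 = 4.38×10^−7 and log Q = −6.359.
By the Nernst equation, E = +0.93 − (0.0592/2)·(−6.359) = +1.12 V.

+1.12 V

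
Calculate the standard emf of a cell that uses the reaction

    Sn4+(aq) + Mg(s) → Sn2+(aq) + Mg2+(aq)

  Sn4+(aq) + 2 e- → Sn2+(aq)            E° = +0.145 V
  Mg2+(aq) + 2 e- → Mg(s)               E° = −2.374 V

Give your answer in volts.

Sn4+(aq) gains electrons, so the Sn⁴⁺/Sn²⁺ couple is the cathode; the Mg²⁺/Mg couple is the anode.
E°cell = E°(cathode) − E°(anode) = +0.145 − (−2.374) = +2.519 V.
The positive value indicates the reaction is spontaneous as written.

+2.519 V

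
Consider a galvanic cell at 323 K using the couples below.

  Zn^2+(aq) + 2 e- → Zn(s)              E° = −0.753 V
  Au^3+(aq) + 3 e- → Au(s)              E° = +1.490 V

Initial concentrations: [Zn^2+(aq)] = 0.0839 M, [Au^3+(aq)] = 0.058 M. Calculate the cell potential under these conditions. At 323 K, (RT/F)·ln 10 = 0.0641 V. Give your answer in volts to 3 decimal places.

+2.251 V

The Au³⁺/Au couple has the more positive E°, so it is the cathode; Zn²⁺/Zn is the anode.
E°cell = E°cat − E°an = +1.490 − (−0.753) = +2.243 V; n = 6.
For the overall reaction 2 Au^3+(aq) + 3 Zn(s) → 2 Au(s) + 3 Zn^2+(aq), Q = [Zn^2+(aq)]^3 / [Au^3+(aq)]^2 = 0.176, giving log Q = −0.756.
By the Nernst equation, E = +2.243 − (0.0641/6)·(−0.756) = +2.251 V.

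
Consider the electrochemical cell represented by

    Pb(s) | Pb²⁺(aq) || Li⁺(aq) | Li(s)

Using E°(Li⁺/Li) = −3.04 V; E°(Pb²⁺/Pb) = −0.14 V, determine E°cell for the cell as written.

By convention the left-hand electrode in cell notation is the anode (oxidation) and the right-hand electrode is the cathode (reduction).
E°cell = E°(right) − E°(left) = −3.04 − (−0.14) = −2.90 V.
The negative sign shows that, as written, the cell would require an external voltage to drive the reaction.

−2.90 V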